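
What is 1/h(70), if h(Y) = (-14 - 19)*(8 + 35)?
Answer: -1/1419 ≈ -0.00070472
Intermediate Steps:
h(Y) = -1419 (h(Y) = -33*43 = -1419)
1/h(70) = 1/(-1419) = -1/1419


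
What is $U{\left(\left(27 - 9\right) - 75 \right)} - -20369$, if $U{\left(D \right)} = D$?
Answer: $20312$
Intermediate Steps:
$U{\left(\left(27 - 9\right) - 75 \right)} - -20369 = \left(\left(27 - 9\right) - 75\right) - -20369 = \left(18 - 75\right) + 20369 = -57 + 20369 = 20312$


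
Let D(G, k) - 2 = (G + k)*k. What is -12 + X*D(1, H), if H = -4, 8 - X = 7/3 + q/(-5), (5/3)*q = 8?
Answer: 6058/75 ≈ 80.773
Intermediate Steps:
q = 24/5 (q = (⅗)*8 = 24/5 ≈ 4.8000)
X = 497/75 (X = 8 - (7/3 + (24/5)/(-5)) = 8 - (7*(⅓) + (24/5)*(-⅕)) = 8 - (7/3 - 24/25) = 8 - 1*103/75 = 8 - 103/75 = 497/75 ≈ 6.6267)
D(G, k) = 2 + k*(G + k) (D(G, k) = 2 + (G + k)*k = 2 + k*(G + k))
-12 + X*D(1, H) = -12 + 497*(2 + (-4)² + 1*(-4))/75 = -12 + 497*(2 + 16 - 4)/75 = -12 + (497/75)*14 = -12 + 6958/75 = 6058/75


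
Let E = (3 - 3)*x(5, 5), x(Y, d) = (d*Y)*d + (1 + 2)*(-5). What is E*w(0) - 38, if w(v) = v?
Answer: -38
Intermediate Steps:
x(Y, d) = -15 + Y*d**2 (x(Y, d) = (Y*d)*d + 3*(-5) = Y*d**2 - 15 = -15 + Y*d**2)
E = 0 (E = (3 - 3)*(-15 + 5*5**2) = 0*(-15 + 5*25) = 0*(-15 + 125) = 0*110 = 0)
E*w(0) - 38 = 0*0 - 38 = 0 - 38 = -38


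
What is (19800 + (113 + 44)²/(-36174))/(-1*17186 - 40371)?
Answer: -716220551/2082066918 ≈ -0.34400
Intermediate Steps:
(19800 + (113 + 44)²/(-36174))/(-1*17186 - 40371) = (19800 + 157²*(-1/36174))/(-17186 - 40371) = (19800 + 24649*(-1/36174))/(-57557) = (19800 - 24649/36174)*(-1/57557) = (716220551/36174)*(-1/57557) = -716220551/2082066918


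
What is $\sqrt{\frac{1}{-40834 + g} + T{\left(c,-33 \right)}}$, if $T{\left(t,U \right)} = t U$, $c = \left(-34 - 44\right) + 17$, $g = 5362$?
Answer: $\frac{\sqrt{158305184295}}{8868} \approx 44.866$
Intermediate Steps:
$c = -61$ ($c = -78 + 17 = -61$)
$T{\left(t,U \right)} = U t$
$\sqrt{\frac{1}{-40834 + g} + T{\left(c,-33 \right)}} = \sqrt{\frac{1}{-40834 + 5362} - -2013} = \sqrt{\frac{1}{-35472} + 2013} = \sqrt{- \frac{1}{35472} + 2013} = \sqrt{\frac{71405135}{35472}} = \frac{\sqrt{158305184295}}{8868}$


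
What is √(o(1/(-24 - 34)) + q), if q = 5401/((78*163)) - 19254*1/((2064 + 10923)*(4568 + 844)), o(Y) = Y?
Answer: √138760325599892179326/18457791066 ≈ 0.63819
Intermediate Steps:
q = 405307658/954713331 (q = 5401/12714 - 19254/(5412*12987) = 5401*(1/12714) - 19254/70285644 = 5401/12714 - 19254*1/70285644 = 5401/12714 - 3209/11714274 = 405307658/954713331 ≈ 0.42453)
√(o(1/(-24 - 34)) + q) = √(1/(-24 - 34) + 405307658/954713331) = √(1/(-58) + 405307658/954713331) = √(-1/58 + 405307658/954713331) = √(22553130833/55373373198) = √138760325599892179326/18457791066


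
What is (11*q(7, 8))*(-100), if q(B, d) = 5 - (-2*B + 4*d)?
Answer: 14300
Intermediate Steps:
q(B, d) = 5 - 4*d + 2*B (q(B, d) = 5 + (-4*d + 2*B) = 5 - 4*d + 2*B)
(11*q(7, 8))*(-100) = (11*(5 - 4*8 + 2*7))*(-100) = (11*(5 - 32 + 14))*(-100) = (11*(-13))*(-100) = -143*(-100) = 14300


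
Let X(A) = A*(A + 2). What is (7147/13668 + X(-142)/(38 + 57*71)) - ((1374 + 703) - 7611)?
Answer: 61857010771/11166756 ≈ 5539.4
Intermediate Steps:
X(A) = A*(2 + A)
(7147/13668 + X(-142)/(38 + 57*71)) - ((1374 + 703) - 7611) = (7147/13668 + (-142*(2 - 142))/(38 + 57*71)) - ((1374 + 703) - 7611) = (7147*(1/13668) + (-142*(-140))/(38 + 4047)) - (2077 - 7611) = (7147/13668 + 19880/4085) - 1*(-5534) = (7147/13668 + 19880*(1/4085)) + 5534 = (7147/13668 + 3976/817) + 5534 = 60183067/11166756 + 5534 = 61857010771/11166756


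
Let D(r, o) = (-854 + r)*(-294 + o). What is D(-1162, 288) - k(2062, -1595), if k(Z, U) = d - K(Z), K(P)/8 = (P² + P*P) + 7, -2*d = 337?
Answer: 136083649/2 ≈ 6.8042e+7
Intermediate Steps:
d = -337/2 (d = -½*337 = -337/2 ≈ -168.50)
K(P) = 56 + 16*P² (K(P) = 8*((P² + P*P) + 7) = 8*((P² + P²) + 7) = 8*(2*P² + 7) = 8*(7 + 2*P²) = 56 + 16*P²)
k(Z, U) = -449/2 - 16*Z² (k(Z, U) = -337/2 - (56 + 16*Z²) = -337/2 + (-56 - 16*Z²) = -449/2 - 16*Z²)
D(-1162, 288) - k(2062, -1595) = (251076 - 854*288 - 294*(-1162) + 288*(-1162)) - (-449/2 - 16*2062²) = (251076 - 245952 + 341628 - 334656) - (-449/2 - 16*4251844) = 12096 - (-449/2 - 68029504) = 12096 - 1*(-136059457/2) = 12096 + 136059457/2 = 136083649/2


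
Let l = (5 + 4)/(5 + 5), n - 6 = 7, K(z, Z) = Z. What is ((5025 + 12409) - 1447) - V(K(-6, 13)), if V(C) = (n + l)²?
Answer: 1579379/100 ≈ 15794.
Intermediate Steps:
n = 13 (n = 6 + 7 = 13)
l = 9/10 ≈ 0.90000
V(C) = 19321/100 (V(C) = (13 + 9/10)² = (139/10)² = 19321/100)
((5025 + 12409) - 1447) - V(K(-6, 13)) = ((5025 + 12409) - 1447) - 1*19321/100 = (17434 - 1447) - 19321/100 = 15987 - 19321/100 = 1579379/100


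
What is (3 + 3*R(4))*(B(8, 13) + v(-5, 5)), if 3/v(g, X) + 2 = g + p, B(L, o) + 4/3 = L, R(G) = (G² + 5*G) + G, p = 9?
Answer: 2009/2 ≈ 1004.5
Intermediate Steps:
R(G) = G² + 6*G
B(L, o) = -4/3 + L
v(g, X) = 3/(7 + g) (v(g, X) = 3/(-2 + (g + 9)) = 3/(-2 + (9 + g)) = 3/(7 + g))
(3 + 3*R(4))*(B(8, 13) + v(-5, 5)) = (3 + 3*(4*(6 + 4)))*((-4/3 + 8) + 3/(7 - 5)) = (3 + 3*(4*10))*(20/3 + 3/2) = (3 + 3*40)*(20/3 + 3*(½)) = (3 + 120)*(20/3 + 3/2) = 123*(49/6) = 2009/2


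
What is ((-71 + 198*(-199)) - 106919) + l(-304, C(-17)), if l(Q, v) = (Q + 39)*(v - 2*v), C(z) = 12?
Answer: -143212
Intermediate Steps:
l(Q, v) = -v*(39 + Q) (l(Q, v) = (39 + Q)*(-v) = -v*(39 + Q))
((-71 + 198*(-199)) - 106919) + l(-304, C(-17)) = ((-71 + 198*(-199)) - 106919) - 1*12*(39 - 304) = ((-71 - 39402) - 106919) - 1*12*(-265) = (-39473 - 106919) + 3180 = -146392 + 3180 = -143212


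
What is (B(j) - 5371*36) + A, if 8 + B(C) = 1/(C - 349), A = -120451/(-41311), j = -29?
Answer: -3019441267945/15615558 ≈ -1.9336e+5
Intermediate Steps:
A = 120451/41311 (A = -120451*(-1/41311) = 120451/41311 ≈ 2.9157)
B(C) = -8 + 1/(-349 + C) (B(C) = -8 + 1/(C - 349) = -8 + 1/(-349 + C))
(B(j) - 5371*36) + A = ((2793 - 8*(-29))/(-349 - 29) - 5371*36) + 120451/41311 = ((2793 + 232)/(-378) - 193356) + 120451/41311 = (-1/378*3025 - 193356) + 120451/41311 = (-3025/378 - 193356) + 120451/41311 = -73091593/378 + 120451/41311 = -3019441267945/15615558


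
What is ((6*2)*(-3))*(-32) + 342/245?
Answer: 282582/245 ≈ 1153.4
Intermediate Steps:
((6*2)*(-3))*(-32) + 342/245 = (12*(-3))*(-32) + 342*(1/245) = -36*(-32) + 342/245 = 1152 + 342/245 = 282582/245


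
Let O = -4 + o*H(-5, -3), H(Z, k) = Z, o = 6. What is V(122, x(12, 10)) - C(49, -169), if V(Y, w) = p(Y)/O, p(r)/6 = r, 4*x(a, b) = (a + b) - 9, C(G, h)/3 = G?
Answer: -2865/17 ≈ -168.53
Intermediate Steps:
C(G, h) = 3*G
x(a, b) = -9/4 + a/4 + b/4 (x(a, b) = ((a + b) - 9)/4 = (-9 + a + b)/4 = -9/4 + a/4 + b/4)
p(r) = 6*r
O = -34 (O = -4 + 6*(-5) = -4 - 30 = -34)
V(Y, w) = -3*Y/17 (V(Y, w) = (6*Y)/(-34) = (6*Y)*(-1/34) = -3*Y/17)
V(122, x(12, 10)) - C(49, -169) = -3/17*122 - 3*49 = -366/17 - 1*147 = -366/17 - 147 = -2865/17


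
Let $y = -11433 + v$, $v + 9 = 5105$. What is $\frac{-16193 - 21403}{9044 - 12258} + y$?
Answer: $- \frac{10164761}{1607} \approx -6325.3$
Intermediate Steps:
$v = 5096$ ($v = -9 + 5105 = 5096$)
$y = -6337$ ($y = -11433 + 5096 = -6337$)
$\frac{-16193 - 21403}{9044 - 12258} + y = \frac{-16193 - 21403}{9044 - 12258} - 6337 = - \frac{37596}{-3214} - 6337 = \left(-37596\right) \left(- \frac{1}{3214}\right) - 6337 = \frac{18798}{1607} - 6337 = - \frac{10164761}{1607}$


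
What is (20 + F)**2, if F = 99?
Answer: 14161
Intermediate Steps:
(20 + F)**2 = (20 + 99)**2 = 119**2 = 14161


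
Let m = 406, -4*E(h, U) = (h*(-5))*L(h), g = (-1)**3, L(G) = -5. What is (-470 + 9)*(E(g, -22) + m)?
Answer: -760189/4 ≈ -1.9005e+5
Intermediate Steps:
g = -1
E(h, U) = -25*h/4 (E(h, U) = -h*(-5)*(-5)/4 = -(-5*h)*(-5)/4 = -25*h/4)
(-470 + 9)*(E(g, -22) + m) = (-470 + 9)*(-25/4*(-1) + 406) = -461*(25/4 + 406) = -461*1649/4 = -760189/4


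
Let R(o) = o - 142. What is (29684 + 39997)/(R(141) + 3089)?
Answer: 69681/3088 ≈ 22.565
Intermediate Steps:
R(o) = -142 + o
(29684 + 39997)/(R(141) + 3089) = (29684 + 39997)/((-142 + 141) + 3089) = 69681/(-1 + 3089) = 69681/3088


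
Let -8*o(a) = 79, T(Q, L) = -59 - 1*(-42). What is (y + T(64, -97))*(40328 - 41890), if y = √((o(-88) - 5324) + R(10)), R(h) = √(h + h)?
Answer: 26554 - 781*√(-85342 + 32*√5)/2 ≈ 26554.0 - 1.1403e+5*I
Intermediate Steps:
T(Q, L) = -17 (T(Q, L) = -59 + 42 = -17)
R(h) = √2*√h (R(h) = √(2*h) = √2*√h)
o(a) = -79/8 (o(a) = -⅛*79 = -79/8)
y = √(-42671/8 + 2*√5) (y = √((-79/8 - 5324) + √2*√10) = √(-42671/8 + 2*√5) ≈ 73.003*I)
(y + T(64, -97))*(40328 - 41890) = (√(-85342 + 32*√5)/4 - 17)*(40328 - 41890) = (-17 + √(-85342 + 32*√5)/4)*(-1562) = 26554 - 781*√(-85342 + 32*√5)/2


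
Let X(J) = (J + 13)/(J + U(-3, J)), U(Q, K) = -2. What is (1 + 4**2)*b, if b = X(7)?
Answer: 68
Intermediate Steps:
X(J) = (13 + J)/(-2 + J) (X(J) = (J + 13)/(J - 2) = (13 + J)/(-2 + J))
b = 4 (b = (13 + 7)/(-2 + 7) = 20/5 = (1/5)*20 = 4)
(1 + 4**2)*b = (1 + 4**2)*4 = (1 + 16)*4 = 17*4 = 68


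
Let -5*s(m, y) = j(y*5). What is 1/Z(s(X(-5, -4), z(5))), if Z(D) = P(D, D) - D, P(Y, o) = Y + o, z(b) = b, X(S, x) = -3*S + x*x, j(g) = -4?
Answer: 5/4 ≈ 1.2500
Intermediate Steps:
X(S, x) = x**2 - 3*S (X(S, x) = -3*S + x**2 = x**2 - 3*S)
s(m, y) = 4/5 (s(m, y) = -1/5*(-4) = 4/5)
Z(D) = D (Z(D) = (D + D) - D = 2*D - D = D)
1/Z(s(X(-5, -4), z(5))) = 1/(4/5) = 5/4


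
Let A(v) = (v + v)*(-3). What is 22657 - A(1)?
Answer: 22663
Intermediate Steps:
A(v) = -6*v (A(v) = (2*v)*(-3) = -6*v)
22657 - A(1) = 22657 - (-6) = 22657 - 1*(-6) = 22657 + 6 = 22663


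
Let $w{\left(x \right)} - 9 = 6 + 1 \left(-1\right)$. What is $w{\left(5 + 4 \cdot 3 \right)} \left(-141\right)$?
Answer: $-1974$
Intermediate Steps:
$w{\left(x \right)} = 14$ ($w{\left(x \right)} = 9 + \left(6 + 1 \left(-1\right)\right) = 9 + \left(6 - 1\right) = 9 + 5 = 14$)
$w{\left(5 + 4 \cdot 3 \right)} \left(-141\right) = 14 \left(-141\right) = -1974$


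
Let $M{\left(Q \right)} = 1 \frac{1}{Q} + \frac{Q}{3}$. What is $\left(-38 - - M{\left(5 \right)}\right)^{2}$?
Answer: $\frac{293764}{225} \approx 1305.6$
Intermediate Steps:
$M{\left(Q \right)} = \frac{1}{Q} + \frac{Q}{3}$ ($M{\left(Q \right)} = \frac{1}{Q} + Q \frac{1}{3} = \frac{1}{Q} + \frac{Q}{3}$)
$\left(-38 - - M{\left(5 \right)}\right)^{2} = \left(-38 + \left(\left(\frac{1}{5} + \frac{1}{3} \cdot 5\right) - 0\right)\right)^{2} = \left(-38 + \left(\left(\frac{1}{5} + \frac{5}{3}\right) + 0\right)\right)^{2} = \left(-38 + \left(\frac{28}{15} + 0\right)\right)^{2} = \left(-38 + \frac{28}{15}\right)^{2} = \left(- \frac{542}{15}\right)^{2} = \frac{293764}{225}$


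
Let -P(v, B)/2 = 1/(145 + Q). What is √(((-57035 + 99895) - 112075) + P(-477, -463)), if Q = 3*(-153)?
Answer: I*√1706080378/157 ≈ 263.09*I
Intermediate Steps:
Q = -459
P(v, B) = 1/157 (P(v, B) = -2/(145 - 459) = -2/(-314) = -2*(-1/314) = 1/157)
√(((-57035 + 99895) - 112075) + P(-477, -463)) = √(((-57035 + 99895) - 112075) + 1/157) = √((42860 - 112075) + 1/157) = √(-69215 + 1/157) = √(-10866754/157) = I*√1706080378/157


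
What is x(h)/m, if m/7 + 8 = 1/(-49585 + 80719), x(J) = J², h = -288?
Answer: -2582378496/1743497 ≈ -1481.1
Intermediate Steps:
m = -1743497/31134 (m = -56 + 7/(-49585 + 80719) = -56 + 7/31134 = -1743497/31134 ≈ -56.000)
x(h)/m = (-288)²/(-1743497/31134) = 82944*(-31134/1743497) = -2582378496/1743497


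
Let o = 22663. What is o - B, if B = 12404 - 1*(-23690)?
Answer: -13431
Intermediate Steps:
B = 36094 (B = 12404 + 23690 = 36094)
o - B = 22663 - 1*36094 = 22663 - 36094 = -13431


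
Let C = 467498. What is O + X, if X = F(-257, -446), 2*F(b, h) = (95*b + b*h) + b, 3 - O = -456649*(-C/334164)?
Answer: -99226232905/167082 ≈ -5.9388e+5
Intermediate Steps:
O = -106740745855/167082 (O = 3 - (-456649)/((-334164/467498)) = 3 - (-456649)/((-334164*1/467498)) = 3 - (-456649)/(-167082/233749) = 3 - (-456649)*(-233749)/167082 = 3 - 1*106741247101/167082 = 3 - 106741247101/167082 = -106740745855/167082 ≈ -6.3885e+5)
F(b, h) = 48*b + b*h/2 (F(b, h) = ((95*b + b*h) + b)/2 = (96*b + b*h)/2 = 48*b + b*h/2)
X = 44975 (X = (½)*(-257)*(96 - 446) = (½)*(-257)*(-350) = 44975)
O + X = -106740745855/167082 + 44975 = -99226232905/167082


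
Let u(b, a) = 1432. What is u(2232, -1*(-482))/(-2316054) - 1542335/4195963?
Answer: -1789069882553/4859038445001 ≈ -0.36819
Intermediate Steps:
u(2232, -1*(-482))/(-2316054) - 1542335/4195963 = 1432/(-2316054) - 1542335/4195963 = 1432*(-1/2316054) - 1542335*1/4195963 = -716/1158027 - 1542335/4195963 = -1789069882553/4859038445001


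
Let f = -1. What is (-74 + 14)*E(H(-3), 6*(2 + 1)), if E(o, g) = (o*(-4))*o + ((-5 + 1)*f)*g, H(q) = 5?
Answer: 1680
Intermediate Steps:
E(o, g) = -4*o² + 4*g (E(o, g) = (o*(-4))*o + ((-5 + 1)*(-1))*g = (-4*o)*o + (-4*(-1))*g = -4*o² + 4*g)
(-74 + 14)*E(H(-3), 6*(2 + 1)) = (-74 + 14)*(-4*5² + 4*(6*(2 + 1))) = -60*(-4*25 + 4*(6*3)) = -60*(-100 + 4*18) = -60*(-100 + 72) = -60*(-28) = 1680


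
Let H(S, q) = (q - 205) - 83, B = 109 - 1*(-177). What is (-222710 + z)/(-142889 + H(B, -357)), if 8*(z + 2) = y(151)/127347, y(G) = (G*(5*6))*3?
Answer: 37815604487/24371499064 ≈ 1.5516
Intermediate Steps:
y(G) = 90*G (y(G) = (G*30)*3 = (30*G)*3 = 90*G)
B = 286 (B = 109 + 177 = 286)
H(S, q) = -288 + q (H(S, q) = (-205 + q) - 83 = -288 + q)
z = -337327/169796 (z = -2 + ((90*151)/127347)/8 = -2 + (13590*(1/127347))/8 = -2 + (1/8)*(4530/42449) = -2 + 2265/169796 = -337327/169796 ≈ -1.9867)
(-222710 + z)/(-142889 + H(B, -357)) = (-222710 - 337327/169796)/(-142889 + (-288 - 357)) = -37815604487/(169796*(-142889 - 645)) = -37815604487/169796/(-143534) = -37815604487/169796*(-1/143534) = 37815604487/24371499064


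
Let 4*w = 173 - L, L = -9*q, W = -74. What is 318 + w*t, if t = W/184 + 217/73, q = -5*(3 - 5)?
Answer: 13082921/26864 ≈ 487.01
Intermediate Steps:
q = 10 (q = -5*(-2) = 10)
t = 17263/6716 (t = -74/184 + 217/73 = -74*1/184 + 217*(1/73) = -37/92 + 217/73 = 17263/6716 ≈ 2.5704)
L = -90 (L = -9*10 = -90)
w = 263/4 (w = (173 - 1*(-90))/4 = (173 + 90)/4 = (1/4)*263 = 263/4 ≈ 65.750)
318 + w*t = 318 + (263/4)*(17263/6716) = 318 + 4540169/26864 = 13082921/26864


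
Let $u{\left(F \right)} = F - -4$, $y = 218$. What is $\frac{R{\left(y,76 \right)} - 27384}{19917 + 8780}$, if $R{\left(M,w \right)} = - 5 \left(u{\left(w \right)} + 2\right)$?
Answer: $- \frac{27794}{28697} \approx -0.96853$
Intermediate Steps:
$u{\left(F \right)} = 4 + F$ ($u{\left(F \right)} = F + 4 = 4 + F$)
$R{\left(M,w \right)} = -30 - 5 w$ ($R{\left(M,w \right)} = - 5 \left(\left(4 + w\right) + 2\right) = - 5 \left(6 + w\right) = -30 - 5 w$)
$\frac{R{\left(y,76 \right)} - 27384}{19917 + 8780} = \frac{\left(-30 - 380\right) - 27384}{19917 + 8780} = \frac{\left(-30 - 380\right) - 27384}{28697} = \left(-410 - 27384\right) \frac{1}{28697} = \left(-27794\right) \frac{1}{28697} = - \frac{27794}{28697}$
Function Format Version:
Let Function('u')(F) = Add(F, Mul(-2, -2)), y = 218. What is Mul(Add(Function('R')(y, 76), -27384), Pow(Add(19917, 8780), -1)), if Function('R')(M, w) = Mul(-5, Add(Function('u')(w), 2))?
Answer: Rational(-27794, 28697) ≈ -0.96853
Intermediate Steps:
Function('u')(F) = Add(4, F) (Function('u')(F) = Add(F, 4) = Add(4, F))
Function('R')(M, w) = Add(-30, Mul(-5, w)) (Function('R')(M, w) = Mul(-5, Add(Add(4, w), 2)) = Mul(-5, Add(6, w)) = Add(-30, Mul(-5, w)))
Mul(Add(Function('R')(y, 76), -27384), Pow(Add(19917, 8780), -1)) = Mul(Add(Add(-30, Mul(-5, 76)), -27384), Pow(Add(19917, 8780), -1)) = Mul(Add(Add(-30, -380), -27384), Pow(28697, -1)) = Mul(Add(-410, -27384), Rational(1, 28697)) = Mul(-27794, Rational(1, 28697)) = Rational(-27794, 28697)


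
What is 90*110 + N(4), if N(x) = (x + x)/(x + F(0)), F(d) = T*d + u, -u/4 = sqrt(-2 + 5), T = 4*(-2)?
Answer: 9899 - sqrt(3) ≈ 9897.3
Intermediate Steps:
T = -8
u = -4*sqrt(3) (u = -4*sqrt(-2 + 5) = -4*sqrt(3) ≈ -6.9282)
F(d) = -8*d - 4*sqrt(3)
N(x) = 2*x/(x - 4*sqrt(3)) (N(x) = (x + x)/(x + (-8*0 - 4*sqrt(3))) = (2*x)/(x + (0 - 4*sqrt(3))) = (2*x)/(x - 4*sqrt(3)) = 2*x/(x - 4*sqrt(3)))
90*110 + N(4) = 90*110 + 2*4/(4 - 4*sqrt(3)) = 9900 + 8/(4 - 4*sqrt(3))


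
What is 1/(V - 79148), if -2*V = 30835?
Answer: -2/189131 ≈ -1.0575e-5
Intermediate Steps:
V = -30835/2 (V = -1/2*30835 = -30835/2 ≈ -15418.)
1/(V - 79148) = 1/(-30835/2 - 79148) = 1/(-189131/2) = -2/189131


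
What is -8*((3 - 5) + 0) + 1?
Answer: 17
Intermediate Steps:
-8*((3 - 5) + 0) + 1 = -8*(-2 + 0) + 1 = -8*(-2) + 1 = 16 + 1 = 17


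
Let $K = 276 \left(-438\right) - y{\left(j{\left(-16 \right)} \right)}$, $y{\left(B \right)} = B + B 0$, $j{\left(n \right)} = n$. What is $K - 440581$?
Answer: $-561453$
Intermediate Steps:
$y{\left(B \right)} = B$ ($y{\left(B \right)} = B + 0 = B$)
$K = -120872$ ($K = 276 \left(-438\right) - -16 = -120888 + 16 = -120872$)
$K - 440581 = -120872 - 440581 = -561453$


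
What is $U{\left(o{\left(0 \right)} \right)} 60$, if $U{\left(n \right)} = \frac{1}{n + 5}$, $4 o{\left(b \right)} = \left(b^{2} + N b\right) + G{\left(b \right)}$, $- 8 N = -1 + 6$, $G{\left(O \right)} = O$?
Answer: $12$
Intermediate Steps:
$N = - \frac{5}{8}$ ($N = - \frac{-1 + 6}{8} = \left(- \frac{1}{8}\right) 5 = - \frac{5}{8} \approx -0.625$)
$o{\left(b \right)} = \frac{b^{2}}{4} + \frac{3 b}{32}$ ($o{\left(b \right)} = \frac{\left(b^{2} - \frac{5 b}{8}\right) + b}{4} = \frac{b^{2} + \frac{3 b}{8}}{4} = \frac{b^{2}}{4} + \frac{3 b}{32}$)
$U{\left(n \right)} = \frac{1}{5 + n}$
$U{\left(o{\left(0 \right)} \right)} 60 = \frac{1}{5 + \frac{1}{32} \cdot 0 \left(3 + 8 \cdot 0\right)} 60 = \frac{1}{5 + \frac{1}{32} \cdot 0 \left(3 + 0\right)} 60 = \frac{1}{5 + \frac{1}{32} \cdot 0 \cdot 3} \cdot 60 = \frac{1}{5 + 0} \cdot 60 = \frac{1}{5} \cdot 60 = 12$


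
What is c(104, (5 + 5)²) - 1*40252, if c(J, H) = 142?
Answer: -40110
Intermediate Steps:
c(104, (5 + 5)²) - 1*40252 = 142 - 1*40252 = 142 - 40252 = -40110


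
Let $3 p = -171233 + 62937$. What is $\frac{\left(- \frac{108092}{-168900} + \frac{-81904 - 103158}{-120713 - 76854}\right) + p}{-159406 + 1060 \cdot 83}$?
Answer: $\frac{301131547239409}{595854732385950} \approx 0.50538$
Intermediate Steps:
$p = - \frac{108296}{3}$ ($p = \frac{-171233 + 62937}{3} = \frac{1}{3} \left(-108296\right) = - \frac{108296}{3} \approx -36099.0$)
$\frac{\left(- \frac{108092}{-168900} + \frac{-81904 - 103158}{-120713 - 76854}\right) + p}{-159406 + 1060 \cdot 83} = \frac{\left(- \frac{108092}{-168900} + \frac{-81904 - 103158}{-120713 - 76854}\right) - \frac{108296}{3}}{-159406 + 1060 \cdot 83} = \frac{\left(\left(-108092\right) \left(- \frac{1}{168900}\right) - \frac{185062}{-197567}\right) - \frac{108296}{3}}{-159406 + 87980} = \frac{\left(\frac{27023}{42225} - - \frac{185062}{197567}\right) - \frac{108296}{3}}{-71426} = \left(\left(\frac{27023}{42225} + \frac{185062}{197567}\right) - \frac{108296}{3}\right) \left(- \frac{1}{71426}\right) = \left(\frac{13153095991}{8342266575} - \frac{108296}{3}\right) \left(- \frac{1}{71426}\right) = \left(- \frac{301131547239409}{8342266575}\right) \left(- \frac{1}{71426}\right) = \frac{301131547239409}{595854732385950}$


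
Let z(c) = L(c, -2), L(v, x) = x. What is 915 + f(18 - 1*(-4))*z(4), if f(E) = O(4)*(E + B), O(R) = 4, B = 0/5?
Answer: 739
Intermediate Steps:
z(c) = -2
B = 0 (B = 0*(⅕) = 0)
f(E) = 4*E (f(E) = 4*(E + 0) = 4*E)
915 + f(18 - 1*(-4))*z(4) = 915 + (4*(18 - 1*(-4)))*(-2) = 915 + (4*(18 + 4))*(-2) = 915 + (4*22)*(-2) = 915 + 88*(-2) = 915 - 176 = 739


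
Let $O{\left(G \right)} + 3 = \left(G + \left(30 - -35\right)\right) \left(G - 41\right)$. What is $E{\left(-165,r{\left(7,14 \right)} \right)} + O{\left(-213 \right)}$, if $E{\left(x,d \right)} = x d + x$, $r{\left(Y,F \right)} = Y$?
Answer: $36269$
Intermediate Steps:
$E{\left(x,d \right)} = x + d x$ ($E{\left(x,d \right)} = d x + x = x + d x$)
$O{\left(G \right)} = -3 + \left(-41 + G\right) \left(65 + G\right)$ ($O{\left(G \right)} = -3 + \left(G + \left(30 - -35\right)\right) \left(G - 41\right) = -3 + \left(G + \left(30 + 35\right)\right) \left(-41 + G\right) = -3 + \left(G + 65\right) \left(-41 + G\right) = -3 + \left(65 + G\right) \left(-41 + G\right) = -3 + \left(-41 + G\right) \left(65 + G\right)$)
$E{\left(-165,r{\left(7,14 \right)} \right)} + O{\left(-213 \right)} = - 165 \left(1 + 7\right) + \left(-2668 + \left(-213\right)^{2} + 24 \left(-213\right)\right) = \left(-165\right) 8 - -37589 = -1320 + 37589 = 36269$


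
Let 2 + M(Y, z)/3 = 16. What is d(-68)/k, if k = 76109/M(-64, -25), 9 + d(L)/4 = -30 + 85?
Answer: 7728/76109 ≈ 0.10154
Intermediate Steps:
M(Y, z) = 42 (M(Y, z) = -6 + 3*16 = -6 + 48 = 42)
d(L) = 184 (d(L) = -36 + 4*(-30 + 85) = -36 + 4*55 = -36 + 220 = 184)
k = 76109/42 ≈ 1812.1
d(-68)/k = 184/(76109/42) = 184*(42/76109) = 7728/76109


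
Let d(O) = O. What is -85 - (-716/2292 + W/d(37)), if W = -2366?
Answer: -439744/21201 ≈ -20.742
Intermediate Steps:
-85 - (-716/2292 + W/d(37)) = -85 - (-716/2292 - 2366/37) = -85 - (-716*1/2292 - 2366*1/37) = -85 - (-179/573 - 2366/37) = -85 - 1*(-1362341/21201) = -85 + 1362341/21201 = -439744/21201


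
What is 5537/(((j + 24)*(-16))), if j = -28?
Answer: 5537/64 ≈ 86.516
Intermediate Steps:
5537/(((j + 24)*(-16))) = 5537/(((-28 + 24)*(-16))) = 5537/((-4*(-16))) = 5537/64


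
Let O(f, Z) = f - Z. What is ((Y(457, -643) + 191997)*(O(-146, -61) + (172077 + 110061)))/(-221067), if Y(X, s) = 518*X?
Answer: -120922608319/221067 ≈ -5.4700e+5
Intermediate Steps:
((Y(457, -643) + 191997)*(O(-146, -61) + (172077 + 110061)))/(-221067) = ((518*457 + 191997)*((-146 - 1*(-61)) + (172077 + 110061)))/(-221067) = ((236726 + 191997)*((-146 + 61) + 282138))*(-1/221067) = (428723*(-85 + 282138))*(-1/221067) = (428723*282053)*(-1/221067) = 120922608319*(-1/221067) = -120922608319/221067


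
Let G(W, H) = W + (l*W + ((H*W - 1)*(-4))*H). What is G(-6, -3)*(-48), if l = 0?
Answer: -9504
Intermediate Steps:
G(W, H) = W + H*(4 - 4*H*W) (G(W, H) = W + (0*W + ((H*W - 1)*(-4))*H) = W + (0 + ((-1 + H*W)*(-4))*H) = W + (0 + (4 - 4*H*W)*H) = W + (0 + H*(4 - 4*H*W)) = W + H*(4 - 4*H*W))
G(-6, -3)*(-48) = (-6 + 4*(-3) - 4*(-6)*(-3)²)*(-48) = (-6 - 12 - 4*(-6)*9)*(-48) = (-6 - 12 + 216)*(-48) = 198*(-48) = -9504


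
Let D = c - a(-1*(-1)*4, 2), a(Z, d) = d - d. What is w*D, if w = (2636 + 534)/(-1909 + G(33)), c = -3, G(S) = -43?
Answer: 4755/976 ≈ 4.8719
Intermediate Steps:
a(Z, d) = 0
D = -3 (D = -3 - 1*0 = -3 + 0 = -3)
w = -1585/976 (w = (2636 + 534)/(-1909 - 43) = 3170/(-1952) = 3170*(-1/1952) = -1585/976 ≈ -1.6240)
w*D = -1585/976*(-3) = 4755/976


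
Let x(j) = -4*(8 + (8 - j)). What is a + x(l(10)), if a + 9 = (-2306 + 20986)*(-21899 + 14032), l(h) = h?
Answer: -146955593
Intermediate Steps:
x(j) = -64 + 4*j (x(j) = -4*(16 - j) = -64 + 4*j)
a = -146955569 (a = -9 + (-2306 + 20986)*(-21899 + 14032) = -9 + 18680*(-7867) = -9 - 146955560 = -146955569)
a + x(l(10)) = -146955569 + (-64 + 4*10) = -146955569 + (-64 + 40) = -146955569 - 24 = -146955593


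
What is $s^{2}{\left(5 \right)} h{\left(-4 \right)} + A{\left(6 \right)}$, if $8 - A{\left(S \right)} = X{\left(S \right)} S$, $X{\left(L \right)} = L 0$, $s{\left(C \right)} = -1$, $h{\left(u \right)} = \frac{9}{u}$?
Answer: $\frac{23}{4} \approx 5.75$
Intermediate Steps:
$X{\left(L \right)} = 0$
$A{\left(S \right)} = 8$ ($A{\left(S \right)} = 8 - 0 S = 8 - 0 = 8 + 0 = 8$)
$s^{2}{\left(5 \right)} h{\left(-4 \right)} + A{\left(6 \right)} = \left(-1\right)^{2} \frac{9}{-4} + 8 = 1 \cdot 9 \left(- \frac{1}{4}\right) + 8 = 1 \left(- \frac{9}{4}\right) + 8 = - \frac{9}{4} + 8 = \frac{23}{4}$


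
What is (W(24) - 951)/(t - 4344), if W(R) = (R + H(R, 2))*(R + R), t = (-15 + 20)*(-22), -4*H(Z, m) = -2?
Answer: -225/4454 ≈ -0.050516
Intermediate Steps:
H(Z, m) = ½ (H(Z, m) = -¼*(-2) = ½)
t = -110 (t = 5*(-22) = -110)
W(R) = 2*R*(½ + R) (W(R) = (R + ½)*(R + R) = (½ + R)*(2*R) = 2*R*(½ + R))
(W(24) - 951)/(t - 4344) = (24*(1 + 2*24) - 951)/(-110 - 4344) = (24*(1 + 48) - 951)/(-4454) = (24*49 - 951)*(-1/4454) = (1176 - 951)*(-1/4454) = 225*(-1/4454) = -225/4454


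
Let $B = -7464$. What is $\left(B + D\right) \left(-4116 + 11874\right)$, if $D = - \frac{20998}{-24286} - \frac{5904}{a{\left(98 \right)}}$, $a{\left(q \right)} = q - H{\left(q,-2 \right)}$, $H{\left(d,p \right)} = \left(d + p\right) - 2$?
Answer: $- \frac{842114771118}{12143} \approx -6.935 \cdot 10^{7}$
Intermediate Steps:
$H{\left(d,p \right)} = -2 + d + p$
$a{\left(q \right)} = 4$ ($a{\left(q \right)} = q - \left(-2 + q - 2\right) = q - \left(-4 + q\right) = 4$)
$D = - \frac{17912569}{12143}$ ($D = - \frac{20998}{-24286} - \frac{5904}{4} = \left(-20998\right) \left(- \frac{1}{24286}\right) - 1476 = \frac{10499}{12143} - 1476 = - \frac{17912569}{12143} \approx -1475.1$)
$\left(B + D\right) \left(-4116 + 11874\right) = \left(-7464 - \frac{17912569}{12143}\right) \left(-4116 + 11874\right) = \left(- \frac{108547921}{12143}\right) 7758 = - \frac{842114771118}{12143}$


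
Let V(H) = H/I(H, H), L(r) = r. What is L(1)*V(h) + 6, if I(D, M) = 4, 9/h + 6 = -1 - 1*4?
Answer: 255/44 ≈ 5.7955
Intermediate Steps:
h = -9/11 (h = 9/(-6 + (-1 - 1*4)) = 9/(-6 + (-1 - 4)) = 9/(-6 - 5) = 9/(-11) = 9*(-1/11) = -9/11 ≈ -0.81818)
V(H) = H/4
L(1)*V(h) + 6 = 1*((¼)*(-9/11)) + 6 = 1*(-9/44) + 6 = -9/44 + 6 = 255/44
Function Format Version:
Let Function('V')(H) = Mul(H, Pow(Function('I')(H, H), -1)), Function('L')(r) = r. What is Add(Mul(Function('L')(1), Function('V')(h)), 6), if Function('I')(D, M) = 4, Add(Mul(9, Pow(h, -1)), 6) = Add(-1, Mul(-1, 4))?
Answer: Rational(255, 44) ≈ 5.7955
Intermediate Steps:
h = Rational(-9, 11) (h = Mul(9, Pow(Add(-6, Add(-1, Mul(-1, 4))), -1)) = Mul(9, Pow(Add(-6, Add(-1, -4)), -1)) = Mul(9, Pow(Add(-6, -5), -1)) = Mul(9, Pow(-11, -1)) = Mul(9, Rational(-1, 11)) = Rational(-9, 11) ≈ -0.81818)
Function('V')(H) = Mul(Rational(1, 4), H) (Function('V')(H) = Mul(H, Pow(4, -1)) = Mul(H, Rational(1, 4)) = Mul(Rational(1, 4), H))
Add(Mul(Function('L')(1), Function('V')(h)), 6) = Add(Mul(1, Mul(Rational(1, 4), Rational(-9, 11))), 6) = Add(Mul(1, Rational(-9, 44)), 6) = Add(Rational(-9, 44), 6) = Rational(255, 44)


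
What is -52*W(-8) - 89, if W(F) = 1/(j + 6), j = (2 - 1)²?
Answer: -675/7 ≈ -96.429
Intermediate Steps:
j = 1 (j = 1² = 1)
W(F) = ⅐ (W(F) = 1/(1 + 6) = 1/7 = ⅐)
-52*W(-8) - 89 = -52*⅐ - 89 = -52/7 - 89 = -675/7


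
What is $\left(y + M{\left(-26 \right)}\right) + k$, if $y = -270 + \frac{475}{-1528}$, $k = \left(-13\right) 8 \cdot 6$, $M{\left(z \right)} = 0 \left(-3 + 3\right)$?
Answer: $- \frac{1366507}{1528} \approx -894.31$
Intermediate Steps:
$M{\left(z \right)} = 0$ ($M{\left(z \right)} = 0 \cdot 0 = 0$)
$k = -624$ ($k = \left(-104\right) 6 = -624$)
$y = - \frac{413035}{1528}$ ($y = -270 + 475 \left(- \frac{1}{1528}\right) = -270 - \frac{475}{1528} = - \frac{413035}{1528} \approx -270.31$)
$\left(y + M{\left(-26 \right)}\right) + k = \left(- \frac{413035}{1528} + 0\right) - 624 = - \frac{413035}{1528} - 624 = - \frac{1366507}{1528}$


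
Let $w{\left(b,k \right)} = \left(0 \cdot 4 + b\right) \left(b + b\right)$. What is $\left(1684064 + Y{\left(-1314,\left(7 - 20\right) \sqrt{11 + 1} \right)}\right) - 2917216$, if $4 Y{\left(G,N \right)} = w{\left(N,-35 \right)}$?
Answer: $-1232138$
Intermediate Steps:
$w{\left(b,k \right)} = 2 b^{2}$ ($w{\left(b,k \right)} = \left(0 + b\right) 2 b = b 2 b = 2 b^{2}$)
$Y{\left(G,N \right)} = \frac{N^{2}}{2}$ ($Y{\left(G,N \right)} = \frac{2 N^{2}}{4} = \frac{N^{2}}{2}$)
$\left(1684064 + Y{\left(-1314,\left(7 - 20\right) \sqrt{11 + 1} \right)}\right) - 2917216 = \left(1684064 + \frac{\left(\left(7 - 20\right) \sqrt{11 + 1}\right)^{2}}{2}\right) - 2917216 = \left(1684064 + \frac{\left(- 13 \sqrt{12}\right)^{2}}{2}\right) - 2917216 = \left(1684064 + \frac{\left(- 13 \cdot 2 \sqrt{3}\right)^{2}}{2}\right) - 2917216 = \left(1684064 + \frac{\left(- 26 \sqrt{3}\right)^{2}}{2}\right) - 2917216 = \left(1684064 + \frac{1}{2} \cdot 2028\right) - 2917216 = \left(1684064 + 1014\right) - 2917216 = 1685078 - 2917216 = -1232138$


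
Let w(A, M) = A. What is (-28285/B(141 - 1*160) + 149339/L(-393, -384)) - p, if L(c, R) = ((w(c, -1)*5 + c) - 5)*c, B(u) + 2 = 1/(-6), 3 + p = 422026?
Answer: -4937296282744/12072567 ≈ -4.0897e+5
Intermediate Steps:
p = 422023 (p = -3 + 422026 = 422023)
B(u) = -13/6 (B(u) = -2 + 1/(-6) = -2 - ⅙ = -13/6)
L(c, R) = c*(-5 + 6*c) (L(c, R) = ((c*5 + c) - 5)*c = ((5*c + c) - 5)*c = (6*c - 5)*c = (-5 + 6*c)*c = c*(-5 + 6*c))
(-28285/B(141 - 1*160) + 149339/L(-393, -384)) - p = (-28285/(-13/6) + 149339/((-393*(-5 + 6*(-393))))) - 1*422023 = (-28285*(-6/13) + 149339/((-393*(-5 - 2358)))) - 422023 = (169710/13 + 149339/((-393*(-2363)))) - 422023 = (169710/13 + 149339/928659) - 422023 = 157604660297/12072567 - 422023 = -4937296282744/12072567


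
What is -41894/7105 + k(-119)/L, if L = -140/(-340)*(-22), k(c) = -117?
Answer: 1097167/156310 ≈ 7.0192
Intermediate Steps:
L = -154/17 (L = -140*(-1/340)*(-22) = (7/17)*(-22) = -154/17 ≈ -9.0588)
-41894/7105 + k(-119)/L = -41894/7105 - 117/(-154/17) = -41894*1/7105 - 117*(-17/154) = -41894/7105 + 1989/154 = 1097167/156310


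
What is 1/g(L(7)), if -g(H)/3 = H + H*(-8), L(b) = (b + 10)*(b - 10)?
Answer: -1/1071 ≈ -0.00093371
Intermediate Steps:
L(b) = (-10 + b)*(10 + b) (L(b) = (10 + b)*(-10 + b) = (-10 + b)*(10 + b))
g(H) = 21*H (g(H) = -3*(H + H*(-8)) = -3*(H - 8*H) = -(-21)*H = 21*H)
1/g(L(7)) = 1/(21*(-100 + 7**2)) = 1/(21*(-100 + 49)) = 1/(21*(-51)) = 1/(-1071) = -1/1071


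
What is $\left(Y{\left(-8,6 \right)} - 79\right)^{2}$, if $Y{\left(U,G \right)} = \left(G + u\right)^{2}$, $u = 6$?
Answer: $4225$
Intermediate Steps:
$Y{\left(U,G \right)} = \left(6 + G\right)^{2}$ ($Y{\left(U,G \right)} = \left(G + 6\right)^{2} = \left(6 + G\right)^{2}$)
$\left(Y{\left(-8,6 \right)} - 79\right)^{2} = \left(\left(6 + 6\right)^{2} - 79\right)^{2} = \left(12^{2} - 79\right)^{2} = \left(144 - 79\right)^{2} = 65^{2} = 4225$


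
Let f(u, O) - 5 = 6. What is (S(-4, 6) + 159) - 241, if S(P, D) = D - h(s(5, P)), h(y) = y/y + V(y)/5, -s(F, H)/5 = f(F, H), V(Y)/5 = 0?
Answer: -77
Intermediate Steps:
f(u, O) = 11 (f(u, O) = 5 + 6 = 11)
V(Y) = 0 (V(Y) = 5*0 = 0)
s(F, H) = -55 (s(F, H) = -5*11 = -55)
h(y) = 1 (h(y) = y/y + 0/5 = 1 + 0*(1/5) = 1 + 0 = 1)
S(P, D) = -1 + D (S(P, D) = D - 1*1 = D - 1 = -1 + D)
(S(-4, 6) + 159) - 241 = ((-1 + 6) + 159) - 241 = (5 + 159) - 241 = 164 - 241 = -77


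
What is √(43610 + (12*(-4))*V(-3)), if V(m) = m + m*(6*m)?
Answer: √41162 ≈ 202.88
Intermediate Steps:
V(m) = m + 6*m²
√(43610 + (12*(-4))*V(-3)) = √(43610 + (12*(-4))*(-3*(1 + 6*(-3)))) = √(43610 - (-144)*(1 - 18)) = √(43610 - (-144)*(-17)) = √(43610 - 48*51) = √(43610 - 2448) = √41162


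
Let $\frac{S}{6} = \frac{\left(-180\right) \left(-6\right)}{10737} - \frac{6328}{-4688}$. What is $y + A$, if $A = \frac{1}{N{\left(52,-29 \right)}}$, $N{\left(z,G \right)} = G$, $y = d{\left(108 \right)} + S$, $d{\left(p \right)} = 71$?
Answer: $\frac{807588363}{10136921} \approx 79.668$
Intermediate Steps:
$S = \frac{3041949}{349549}$ ($S = 6 \left(\frac{\left(-180\right) \left(-6\right)}{10737} - \frac{6328}{-4688}\right) = 6 \left(1080 \cdot \frac{1}{10737} - - \frac{791}{586}\right) = 6 \left(\frac{120}{1193} + \frac{791}{586}\right) = 6 \cdot \frac{1013983}{699098} = \frac{3041949}{349549} \approx 8.7025$)
$y = \frac{27859928}{349549}$ ($y = 71 + \frac{3041949}{349549} = \frac{27859928}{349549} \approx 79.703$)
$A = - \frac{1}{29}$ ($A = \frac{1}{-29} = - \frac{1}{29} \approx -0.034483$)
$y + A = \frac{27859928}{349549} - \frac{1}{29} = \frac{807588363}{10136921}$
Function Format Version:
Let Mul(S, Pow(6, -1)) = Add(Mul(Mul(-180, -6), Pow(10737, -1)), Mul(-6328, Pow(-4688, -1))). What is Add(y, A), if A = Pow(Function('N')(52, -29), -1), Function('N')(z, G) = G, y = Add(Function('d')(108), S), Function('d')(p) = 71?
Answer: Rational(807588363, 10136921) ≈ 79.668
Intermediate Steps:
S = Rational(3041949, 349549) (S = Mul(6, Add(Mul(Mul(-180, -6), Pow(10737, -1)), Mul(-6328, Pow(-4688, -1)))) = Mul(6, Add(Mul(1080, Rational(1, 10737)), Mul(-6328, Rational(-1, 4688)))) = Mul(6, Add(Rational(120, 1193), Rational(791, 586))) = Mul(6, Rational(1013983, 699098)) = Rational(3041949, 349549) ≈ 8.7025)
y = Rational(27859928, 349549) (y = Add(71, Rational(3041949, 349549)) = Rational(27859928, 349549) ≈ 79.703)
A = Rational(-1, 29) (A = Pow(-29, -1) = Rational(-1, 29) ≈ -0.034483)
Add(y, A) = Add(Rational(27859928, 349549), Rational(-1, 29)) = Rational(807588363, 10136921)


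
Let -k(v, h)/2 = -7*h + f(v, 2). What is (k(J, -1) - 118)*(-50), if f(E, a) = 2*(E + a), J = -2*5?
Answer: 5000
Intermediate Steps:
J = -10
f(E, a) = 2*E + 2*a
k(v, h) = -8 - 4*v + 14*h (k(v, h) = -2*(-7*h + (2*v + 2*2)) = -2*(-7*h + (2*v + 4)) = -2*(-7*h + (4 + 2*v)) = -2*(4 - 7*h + 2*v) = -8 - 4*v + 14*h)
(k(J, -1) - 118)*(-50) = ((-8 - 4*(-10) + 14*(-1)) - 118)*(-50) = ((-8 + 40 - 14) - 118)*(-50) = (18 - 118)*(-50) = -100*(-50) = 5000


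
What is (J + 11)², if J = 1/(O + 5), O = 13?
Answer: 39601/324 ≈ 122.23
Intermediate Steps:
J = 1/18 (J = 1/(13 + 5) = 1/18 ≈ 0.055556)
(J + 11)² = (1/18 + 11)² = (199/18)² = 39601/324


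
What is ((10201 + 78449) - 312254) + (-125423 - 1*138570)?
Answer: -487597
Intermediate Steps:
((10201 + 78449) - 312254) + (-125423 - 1*138570) = (88650 - 312254) + (-125423 - 138570) = -223604 - 263993 = -487597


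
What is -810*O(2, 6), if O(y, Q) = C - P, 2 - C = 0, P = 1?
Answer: -810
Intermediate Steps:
C = 2 (C = 2 - 1*0 = 2 + 0 = 2)
O(y, Q) = 1 (O(y, Q) = 2 - 1*1 = 2 - 1 = 1)
-810*O(2, 6) = -810*1 = -810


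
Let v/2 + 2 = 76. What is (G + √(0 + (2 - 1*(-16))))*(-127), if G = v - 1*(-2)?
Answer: -19050 - 381*√2 ≈ -19589.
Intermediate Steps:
v = 148 (v = -4 + 2*76 = -4 + 152 = 148)
G = 150 (G = 148 - 1*(-2) = 148 + 2 = 150)
(G + √(0 + (2 - 1*(-16))))*(-127) = (150 + √(0 + (2 - 1*(-16))))*(-127) = (150 + √(0 + (2 + 16)))*(-127) = (150 + √(0 + 18))*(-127) = (150 + √18)*(-127) = (150 + 3*√2)*(-127) = -19050 - 381*√2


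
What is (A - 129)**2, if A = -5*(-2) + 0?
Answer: 14161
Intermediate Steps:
A = 10 (A = 10 + 0 = 10)
(A - 129)**2 = (10 - 129)**2 = (-119)**2 = 14161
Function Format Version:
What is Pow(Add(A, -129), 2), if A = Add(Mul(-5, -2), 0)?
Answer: 14161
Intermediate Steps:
A = 10 (A = Add(10, 0) = 10)
Pow(Add(A, -129), 2) = Pow(Add(10, -129), 2) = Pow(-119, 2) = 14161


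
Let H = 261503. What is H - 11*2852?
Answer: 230131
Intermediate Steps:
H - 11*2852 = 261503 - 11*2852 = 261503 - 1*31372 = 261503 - 31372 = 230131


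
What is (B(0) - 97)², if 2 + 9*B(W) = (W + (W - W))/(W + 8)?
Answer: 765625/81 ≈ 9452.2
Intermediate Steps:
B(W) = -2/9 + W/(9*(8 + W)) (B(W) = -2/9 + ((W + (W - W))/(W + 8))/9 = -2/9 + ((W + 0)/(8 + W))/9 = -2/9 + (W/(8 + W))/9 = -2/9 + W/(9*(8 + W)))
(B(0) - 97)² = ((-16 - 1*0)/(9*(8 + 0)) - 97)² = ((⅑)*(-16 + 0)/8 - 97)² = ((⅑)*(⅛)*(-16) - 97)² = (-2/9 - 97)² = (-875/9)² = 765625/81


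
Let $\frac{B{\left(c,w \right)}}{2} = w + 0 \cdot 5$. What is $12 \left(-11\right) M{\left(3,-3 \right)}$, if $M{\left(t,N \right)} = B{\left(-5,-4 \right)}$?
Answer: $1056$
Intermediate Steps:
$B{\left(c,w \right)} = 2 w$ ($B{\left(c,w \right)} = 2 \left(w + 0 \cdot 5\right) = 2 \left(w + 0\right) = 2 w$)
$M{\left(t,N \right)} = -8$ ($M{\left(t,N \right)} = 2 \left(-4\right) = -8$)
$12 \left(-11\right) M{\left(3,-3 \right)} = 12 \left(-11\right) \left(-8\right) = \left(-132\right) \left(-8\right) = 1056$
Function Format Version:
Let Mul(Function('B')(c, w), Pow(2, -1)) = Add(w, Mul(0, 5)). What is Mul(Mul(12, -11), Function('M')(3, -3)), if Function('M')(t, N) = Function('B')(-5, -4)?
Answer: 1056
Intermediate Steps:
Function('B')(c, w) = Mul(2, w) (Function('B')(c, w) = Mul(2, Add(w, Mul(0, 5))) = Mul(2, Add(w, 0)) = Mul(2, w))
Function('M')(t, N) = -8 (Function('M')(t, N) = Mul(2, -4) = -8)
Mul(Mul(12, -11), Function('M')(3, -3)) = Mul(Mul(12, -11), -8) = Mul(-132, -8) = 1056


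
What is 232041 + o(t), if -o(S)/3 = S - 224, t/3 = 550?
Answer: 227763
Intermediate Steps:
t = 1650 (t = 3*550 = 1650)
o(S) = 672 - 3*S (o(S) = -3*(S - 224) = -3*(-224 + S) = 672 - 3*S)
232041 + o(t) = 232041 + (672 - 3*1650) = 232041 + (672 - 4950) = 232041 - 4278 = 227763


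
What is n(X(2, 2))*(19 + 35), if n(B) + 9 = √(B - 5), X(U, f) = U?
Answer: -486 + 54*I*√3 ≈ -486.0 + 93.531*I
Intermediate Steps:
n(B) = -9 + √(-5 + B) (n(B) = -9 + √(B - 5) = -9 + √(-5 + B))
n(X(2, 2))*(19 + 35) = (-9 + √(-5 + 2))*(19 + 35) = (-9 + √(-3))*54 = (-9 + I*√3)*54 = -486 + 54*I*√3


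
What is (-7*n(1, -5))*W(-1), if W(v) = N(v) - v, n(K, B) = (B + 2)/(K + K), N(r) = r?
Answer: 0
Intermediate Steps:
n(K, B) = (2 + B)/(2*K) (n(K, B) = (2 + B)/((2*K)) = (2 + B)*(1/(2*K)) = (2 + B)/(2*K))
W(v) = 0 (W(v) = v - v = 0)
(-7*n(1, -5))*W(-1) = -7*(2 - 5)/(2*1)*0 = -7*(-3)/2*0 = -7*(-3/2)*0 = (21/2)*0 = 0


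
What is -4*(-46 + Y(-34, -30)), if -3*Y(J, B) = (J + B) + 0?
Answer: 296/3 ≈ 98.667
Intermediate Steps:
Y(J, B) = -B/3 - J/3 (Y(J, B) = -((J + B) + 0)/3 = -((B + J) + 0)/3 = -(B + J)/3 = -B/3 - J/3)
-4*(-46 + Y(-34, -30)) = -4*(-46 + (-⅓*(-30) - ⅓*(-34))) = -4*(-46 + (10 + 34/3)) = -4*(-46 + 64/3) = -4*(-74/3) = 296/3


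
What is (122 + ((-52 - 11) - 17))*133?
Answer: 5586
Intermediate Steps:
(122 + ((-52 - 11) - 17))*133 = (122 + (-63 - 17))*133 = (122 - 80)*133 = 42*133 = 5586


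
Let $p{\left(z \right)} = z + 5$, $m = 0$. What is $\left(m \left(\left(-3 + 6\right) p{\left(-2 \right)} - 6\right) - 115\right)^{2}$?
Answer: $13225$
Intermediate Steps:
$p{\left(z \right)} = 5 + z$
$\left(m \left(\left(-3 + 6\right) p{\left(-2 \right)} - 6\right) - 115\right)^{2} = \left(0 \left(\left(-3 + 6\right) \left(5 - 2\right) - 6\right) - 115\right)^{2} = \left(0 \left(3 \cdot 3 - 6\right) - 115\right)^{2} = \left(0 \left(9 - 6\right) - 115\right)^{2} = \left(0 \cdot 3 - 115\right)^{2} = \left(0 - 115\right)^{2} = \left(-115\right)^{2} = 13225$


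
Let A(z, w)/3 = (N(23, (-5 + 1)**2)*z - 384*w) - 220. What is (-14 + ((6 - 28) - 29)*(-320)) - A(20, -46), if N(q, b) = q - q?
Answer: -36026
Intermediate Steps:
N(q, b) = 0
A(z, w) = -660 - 1152*w (A(z, w) = 3*((0*z - 384*w) - 220) = 3*((0 - 384*w) - 220) = 3*(-384*w - 220) = 3*(-220 - 384*w) = -660 - 1152*w)
(-14 + ((6 - 28) - 29)*(-320)) - A(20, -46) = (-14 + ((6 - 28) - 29)*(-320)) - (-660 - 1152*(-46)) = (-14 + (-22 - 29)*(-320)) - (-660 + 52992) = (-14 - 51*(-320)) - 1*52332 = (-14 + 16320) - 52332 = 16306 - 52332 = -36026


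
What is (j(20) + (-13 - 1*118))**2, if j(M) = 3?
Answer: 16384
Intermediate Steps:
(j(20) + (-13 - 1*118))**2 = (3 + (-13 - 1*118))**2 = (3 + (-13 - 118))**2 = (3 - 131)**2 = (-128)**2 = 16384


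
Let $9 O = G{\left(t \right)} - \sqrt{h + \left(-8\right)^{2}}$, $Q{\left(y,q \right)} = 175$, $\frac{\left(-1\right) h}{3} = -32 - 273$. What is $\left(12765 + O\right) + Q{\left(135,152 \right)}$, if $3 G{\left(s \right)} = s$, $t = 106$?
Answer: $\frac{349486}{27} - \frac{\sqrt{979}}{9} \approx 12940.0$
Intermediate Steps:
$h = 915$ ($h = - 3 \left(-32 - 273\right) = \left(-3\right) \left(-305\right) = 915$)
$G{\left(s \right)} = \frac{s}{3}$
$O = \frac{106}{27} - \frac{\sqrt{979}}{9}$ ($O = \frac{\frac{1}{3} \cdot 106 - \sqrt{915 + \left(-8\right)^{2}}}{9} = \frac{\frac{106}{3} - \sqrt{915 + 64}}{9} = \frac{\frac{106}{3} - \sqrt{979}}{9} = \frac{106}{27} - \frac{\sqrt{979}}{9} \approx 0.44937$)
$\left(12765 + O\right) + Q{\left(135,152 \right)} = \left(12765 + \left(\frac{106}{27} - \frac{\sqrt{979}}{9}\right)\right) + 175 = \left(\frac{344761}{27} - \frac{\sqrt{979}}{9}\right) + 175 = \frac{349486}{27} - \frac{\sqrt{979}}{9}$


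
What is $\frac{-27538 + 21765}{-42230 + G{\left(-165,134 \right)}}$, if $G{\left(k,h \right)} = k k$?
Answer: $\frac{5773}{15005} \approx 0.38474$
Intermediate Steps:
$G{\left(k,h \right)} = k^{2}$
$\frac{-27538 + 21765}{-42230 + G{\left(-165,134 \right)}} = \frac{-27538 + 21765}{-42230 + \left(-165\right)^{2}} = - \frac{5773}{-42230 + 27225} = - \frac{5773}{-15005} = \left(-5773\right) \left(- \frac{1}{15005}\right) = \frac{5773}{15005}$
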